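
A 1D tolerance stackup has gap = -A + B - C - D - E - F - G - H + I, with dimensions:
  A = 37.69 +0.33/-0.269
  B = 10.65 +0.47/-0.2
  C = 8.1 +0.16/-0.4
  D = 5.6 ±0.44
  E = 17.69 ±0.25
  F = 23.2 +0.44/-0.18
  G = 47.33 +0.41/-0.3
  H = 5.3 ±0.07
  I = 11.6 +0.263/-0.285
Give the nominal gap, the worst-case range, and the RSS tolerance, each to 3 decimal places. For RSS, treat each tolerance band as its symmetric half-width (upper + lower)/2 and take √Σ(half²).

Stack each dimension's contribution:
  -A: nom -37.690 → Σnom=-37.690; wc +0.269/-0.330 → slack +0.269/-0.330; half-tol=0.299, Σhalf²=0.089700
  +B: nom +10.650 → Σnom=-27.040; wc +0.470/-0.200 → slack +0.739/-0.530; half-tol=0.335, Σhalf²=0.201925
  -C: nom -8.100 → Σnom=-35.140; wc +0.400/-0.160 → slack +1.139/-0.690; half-tol=0.280, Σhalf²=0.280325
  -D: nom -5.600 → Σnom=-40.740; wc +0.440/-0.440 → slack +1.579/-1.130; half-tol=0.440, Σhalf²=0.473925
  -E: nom -17.690 → Σnom=-58.430; wc +0.250/-0.250 → slack +1.829/-1.380; half-tol=0.250, Σhalf²=0.536425
  -F: nom -23.200 → Σnom=-81.630; wc +0.180/-0.440 → slack +2.009/-1.820; half-tol=0.310, Σhalf²=0.632525
  -G: nom -47.330 → Σnom=-128.960; wc +0.300/-0.410 → slack +2.309/-2.230; half-tol=0.355, Σhalf²=0.758550
  -H: nom -5.300 → Σnom=-134.260; wc +0.070/-0.070 → slack +2.379/-2.300; half-tol=0.070, Σhalf²=0.763450
  +I: nom +11.600 → Σnom=-122.660; wc +0.263/-0.285 → slack +2.642/-2.585; half-tol=0.274, Σhalf²=0.838526
Nominal = -122.660. Worst-case = [-122.660 - 2.585, -122.660 + 2.642] = [-125.245, -120.018]. RSS = √0.838526 = 0.916.

nominal=-122.660 wc=[-125.245,-120.018] rss=0.916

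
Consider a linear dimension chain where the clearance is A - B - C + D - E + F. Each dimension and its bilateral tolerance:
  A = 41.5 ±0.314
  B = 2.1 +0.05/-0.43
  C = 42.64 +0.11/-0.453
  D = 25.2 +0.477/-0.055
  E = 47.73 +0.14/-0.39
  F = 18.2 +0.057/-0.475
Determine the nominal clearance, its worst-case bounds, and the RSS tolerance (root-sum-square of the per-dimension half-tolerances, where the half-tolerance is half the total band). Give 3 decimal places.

Stack each dimension's contribution:
  +A: nom +41.500 → Σnom=41.500; wc +0.314/-0.314 → slack +0.314/-0.314; half-tol=0.314, Σhalf²=0.098596
  -B: nom -2.100 → Σnom=39.400; wc +0.430/-0.050 → slack +0.744/-0.364; half-tol=0.240, Σhalf²=0.156196
  -C: nom -42.640 → Σnom=-3.240; wc +0.453/-0.110 → slack +1.197/-0.474; half-tol=0.282, Σhalf²=0.235438
  +D: nom +25.200 → Σnom=21.960; wc +0.477/-0.055 → slack +1.674/-0.529; half-tol=0.266, Σhalf²=0.306194
  -E: nom -47.730 → Σnom=-25.770; wc +0.390/-0.140 → slack +2.064/-0.669; half-tol=0.265, Σhalf²=0.376419
  +F: nom +18.200 → Σnom=-7.570; wc +0.057/-0.475 → slack +2.121/-1.144; half-tol=0.266, Σhalf²=0.447175
Nominal = -7.570. Worst-case = [-7.570 - 1.144, -7.570 + 2.121] = [-8.714, -5.449]. RSS = √0.447175 = 0.669.

nominal=-7.570 wc=[-8.714,-5.449] rss=0.669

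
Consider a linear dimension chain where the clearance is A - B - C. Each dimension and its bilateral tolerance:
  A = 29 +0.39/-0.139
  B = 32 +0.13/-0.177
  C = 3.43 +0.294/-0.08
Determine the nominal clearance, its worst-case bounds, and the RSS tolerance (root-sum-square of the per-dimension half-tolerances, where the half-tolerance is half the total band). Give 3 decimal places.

nominal=-6.430 wc=[-6.993,-5.783] rss=0.358

Stack each dimension's contribution:
  +A: nom +29.000 → Σnom=29.000; wc +0.390/-0.139 → slack +0.390/-0.139; half-tol=0.265, Σhalf²=0.069960
  -B: nom -32.000 → Σnom=-3.000; wc +0.177/-0.130 → slack +0.567/-0.269; half-tol=0.153, Σhalf²=0.093523
  -C: nom -3.430 → Σnom=-6.430; wc +0.080/-0.294 → slack +0.647/-0.563; half-tol=0.187, Σhalf²=0.128492
Nominal = -6.430. Worst-case = [-6.430 - 0.563, -6.430 + 0.647] = [-6.993, -5.783]. RSS = √0.128492 = 0.358.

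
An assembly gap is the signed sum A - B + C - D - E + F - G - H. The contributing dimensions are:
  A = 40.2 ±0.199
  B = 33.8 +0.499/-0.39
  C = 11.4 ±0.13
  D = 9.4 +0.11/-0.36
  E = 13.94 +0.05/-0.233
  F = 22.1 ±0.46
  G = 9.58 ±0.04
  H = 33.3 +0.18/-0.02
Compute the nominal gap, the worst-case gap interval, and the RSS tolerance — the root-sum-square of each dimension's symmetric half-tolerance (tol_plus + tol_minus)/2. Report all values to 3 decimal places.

nominal=-26.320 wc=[-27.988,-24.488] rss=0.743

Stack each dimension's contribution:
  +A: nom +40.200 → Σnom=40.200; wc +0.199/-0.199 → slack +0.199/-0.199; half-tol=0.199, Σhalf²=0.039601
  -B: nom -33.800 → Σnom=6.400; wc +0.390/-0.499 → slack +0.589/-0.698; half-tol=0.445, Σhalf²=0.237181
  +C: nom +11.400 → Σnom=17.800; wc +0.130/-0.130 → slack +0.719/-0.828; half-tol=0.130, Σhalf²=0.254081
  -D: nom -9.400 → Σnom=8.400; wc +0.360/-0.110 → slack +1.079/-0.938; half-tol=0.235, Σhalf²=0.309306
  -E: nom -13.940 → Σnom=-5.540; wc +0.233/-0.050 → slack +1.312/-0.988; half-tol=0.142, Σhalf²=0.329329
  +F: nom +22.100 → Σnom=16.560; wc +0.460/-0.460 → slack +1.772/-1.448; half-tol=0.460, Σhalf²=0.540929
  -G: nom -9.580 → Σnom=6.980; wc +0.040/-0.040 → slack +1.812/-1.488; half-tol=0.040, Σhalf²=0.542529
  -H: nom -33.300 → Σnom=-26.320; wc +0.020/-0.180 → slack +1.832/-1.668; half-tol=0.100, Σhalf²=0.552529
Nominal = -26.320. Worst-case = [-26.320 - 1.668, -26.320 + 1.832] = [-27.988, -24.488]. RSS = √0.552529 = 0.743.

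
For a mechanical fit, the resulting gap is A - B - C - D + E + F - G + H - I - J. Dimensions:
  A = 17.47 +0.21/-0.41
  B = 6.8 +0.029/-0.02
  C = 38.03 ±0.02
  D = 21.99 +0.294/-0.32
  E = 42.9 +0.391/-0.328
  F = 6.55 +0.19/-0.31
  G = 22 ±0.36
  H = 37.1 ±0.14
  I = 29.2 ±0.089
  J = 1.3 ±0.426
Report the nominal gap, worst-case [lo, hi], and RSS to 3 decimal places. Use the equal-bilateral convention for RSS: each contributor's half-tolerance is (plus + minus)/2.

nominal=-15.300 wc=[-17.706,-13.134] rss=0.850

Stack each dimension's contribution:
  +A: nom +17.470 → Σnom=17.470; wc +0.210/-0.410 → slack +0.210/-0.410; half-tol=0.310, Σhalf²=0.096100
  -B: nom -6.800 → Σnom=10.670; wc +0.020/-0.029 → slack +0.230/-0.439; half-tol=0.025, Σhalf²=0.096700
  -C: nom -38.030 → Σnom=-27.360; wc +0.020/-0.020 → slack +0.250/-0.459; half-tol=0.020, Σhalf²=0.097100
  -D: nom -21.990 → Σnom=-49.350; wc +0.320/-0.294 → slack +0.570/-0.753; half-tol=0.307, Σhalf²=0.191349
  +E: nom +42.900 → Σnom=-6.450; wc +0.391/-0.328 → slack +0.961/-1.081; half-tol=0.360, Σhalf²=0.320590
  +F: nom +6.550 → Σnom=0.100; wc +0.190/-0.310 → slack +1.151/-1.391; half-tol=0.250, Σhalf²=0.383090
  -G: nom -22.000 → Σnom=-21.900; wc +0.360/-0.360 → slack +1.511/-1.751; half-tol=0.360, Σhalf²=0.512690
  +H: nom +37.100 → Σnom=15.200; wc +0.140/-0.140 → slack +1.651/-1.891; half-tol=0.140, Σhalf²=0.532289
  -I: nom -29.200 → Σnom=-14.000; wc +0.089/-0.089 → slack +1.740/-1.980; half-tol=0.089, Σhalf²=0.540210
  -J: nom -1.300 → Σnom=-15.300; wc +0.426/-0.426 → slack +2.166/-2.406; half-tol=0.426, Σhalf²=0.721686
Nominal = -15.300. Worst-case = [-15.300 - 2.406, -15.300 + 2.166] = [-17.706, -13.134]. RSS = √0.721686 = 0.850.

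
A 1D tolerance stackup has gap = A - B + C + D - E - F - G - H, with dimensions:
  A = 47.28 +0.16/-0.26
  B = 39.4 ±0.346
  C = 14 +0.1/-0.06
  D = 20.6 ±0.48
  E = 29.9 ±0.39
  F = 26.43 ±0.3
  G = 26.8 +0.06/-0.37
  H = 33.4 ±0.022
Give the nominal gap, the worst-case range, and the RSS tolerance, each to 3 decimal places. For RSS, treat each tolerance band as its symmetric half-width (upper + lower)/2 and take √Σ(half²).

Stack each dimension's contribution:
  +A: nom +47.280 → Σnom=47.280; wc +0.160/-0.260 → slack +0.160/-0.260; half-tol=0.210, Σhalf²=0.044100
  -B: nom -39.400 → Σnom=7.880; wc +0.346/-0.346 → slack +0.506/-0.606; half-tol=0.346, Σhalf²=0.163816
  +C: nom +14.000 → Σnom=21.880; wc +0.100/-0.060 → slack +0.606/-0.666; half-tol=0.080, Σhalf²=0.170216
  +D: nom +20.600 → Σnom=42.480; wc +0.480/-0.480 → slack +1.086/-1.146; half-tol=0.480, Σhalf²=0.400616
  -E: nom -29.900 → Σnom=12.580; wc +0.390/-0.390 → slack +1.476/-1.536; half-tol=0.390, Σhalf²=0.552716
  -F: nom -26.430 → Σnom=-13.850; wc +0.300/-0.300 → slack +1.776/-1.836; half-tol=0.300, Σhalf²=0.642716
  -G: nom -26.800 → Σnom=-40.650; wc +0.370/-0.060 → slack +2.146/-1.896; half-tol=0.215, Σhalf²=0.688941
  -H: nom -33.400 → Σnom=-74.050; wc +0.022/-0.022 → slack +2.168/-1.918; half-tol=0.022, Σhalf²=0.689425
Nominal = -74.050. Worst-case = [-74.050 - 1.918, -74.050 + 2.168] = [-75.968, -71.882]. RSS = √0.689425 = 0.830.

nominal=-74.050 wc=[-75.968,-71.882] rss=0.830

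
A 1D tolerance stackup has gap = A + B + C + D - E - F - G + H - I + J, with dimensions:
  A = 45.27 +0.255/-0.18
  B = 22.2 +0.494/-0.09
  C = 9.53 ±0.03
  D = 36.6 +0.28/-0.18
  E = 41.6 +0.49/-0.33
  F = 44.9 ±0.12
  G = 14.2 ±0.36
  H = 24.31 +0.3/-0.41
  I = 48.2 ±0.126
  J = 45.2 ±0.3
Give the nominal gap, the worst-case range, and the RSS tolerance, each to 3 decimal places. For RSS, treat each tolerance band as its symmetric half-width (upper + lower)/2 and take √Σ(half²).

nominal=34.210 wc=[31.924,36.805] rss=0.855

Stack each dimension's contribution:
  +A: nom +45.270 → Σnom=45.270; wc +0.255/-0.180 → slack +0.255/-0.180; half-tol=0.217, Σhalf²=0.047306
  +B: nom +22.200 → Σnom=67.470; wc +0.494/-0.090 → slack +0.749/-0.270; half-tol=0.292, Σhalf²=0.132570
  +C: nom +9.530 → Σnom=77.000; wc +0.030/-0.030 → slack +0.779/-0.300; half-tol=0.030, Σhalf²=0.133470
  +D: nom +36.600 → Σnom=113.600; wc +0.280/-0.180 → slack +1.059/-0.480; half-tol=0.230, Σhalf²=0.186370
  -E: nom -41.600 → Σnom=72.000; wc +0.330/-0.490 → slack +1.389/-0.970; half-tol=0.410, Σhalf²=0.354470
  -F: nom -44.900 → Σnom=27.100; wc +0.120/-0.120 → slack +1.509/-1.090; half-tol=0.120, Σhalf²=0.368870
  -G: nom -14.200 → Σnom=12.900; wc +0.360/-0.360 → slack +1.869/-1.450; half-tol=0.360, Σhalf²=0.498470
  +H: nom +24.310 → Σnom=37.210; wc +0.300/-0.410 → slack +2.169/-1.860; half-tol=0.355, Σhalf²=0.624495
  -I: nom -48.200 → Σnom=-10.990; wc +0.126/-0.126 → slack +2.295/-1.986; half-tol=0.126, Σhalf²=0.640371
  +J: nom +45.200 → Σnom=34.210; wc +0.300/-0.300 → slack +2.595/-2.286; half-tol=0.300, Σhalf²=0.730371
Nominal = 34.210. Worst-case = [34.210 - 2.286, 34.210 + 2.595] = [31.924, 36.805]. RSS = √0.730371 = 0.855.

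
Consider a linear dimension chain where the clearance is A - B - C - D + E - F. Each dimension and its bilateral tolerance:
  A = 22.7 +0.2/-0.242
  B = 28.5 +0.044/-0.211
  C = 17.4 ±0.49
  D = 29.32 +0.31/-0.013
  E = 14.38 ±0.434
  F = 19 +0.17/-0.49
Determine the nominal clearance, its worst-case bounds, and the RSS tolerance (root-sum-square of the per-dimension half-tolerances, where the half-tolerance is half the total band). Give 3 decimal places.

nominal=-57.140 wc=[-58.830,-55.302] rss=0.793

Stack each dimension's contribution:
  +A: nom +22.700 → Σnom=22.700; wc +0.200/-0.242 → slack +0.200/-0.242; half-tol=0.221, Σhalf²=0.048841
  -B: nom -28.500 → Σnom=-5.800; wc +0.211/-0.044 → slack +0.411/-0.286; half-tol=0.128, Σhalf²=0.065097
  -C: nom -17.400 → Σnom=-23.200; wc +0.490/-0.490 → slack +0.901/-0.776; half-tol=0.490, Σhalf²=0.305197
  -D: nom -29.320 → Σnom=-52.520; wc +0.013/-0.310 → slack +0.914/-1.086; half-tol=0.162, Σhalf²=0.331279
  +E: nom +14.380 → Σnom=-38.140; wc +0.434/-0.434 → slack +1.348/-1.520; half-tol=0.434, Σhalf²=0.519635
  -F: nom -19.000 → Σnom=-57.140; wc +0.490/-0.170 → slack +1.838/-1.690; half-tol=0.330, Σhalf²=0.628535
Nominal = -57.140. Worst-case = [-57.140 - 1.690, -57.140 + 1.838] = [-58.830, -55.302]. RSS = √0.628535 = 0.793.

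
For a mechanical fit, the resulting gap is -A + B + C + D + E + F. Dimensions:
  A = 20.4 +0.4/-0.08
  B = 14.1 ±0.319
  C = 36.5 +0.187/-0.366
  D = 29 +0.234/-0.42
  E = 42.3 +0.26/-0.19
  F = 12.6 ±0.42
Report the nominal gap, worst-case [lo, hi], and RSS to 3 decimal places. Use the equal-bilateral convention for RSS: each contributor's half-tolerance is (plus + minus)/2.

Stack each dimension's contribution:
  -A: nom -20.400 → Σnom=-20.400; wc +0.080/-0.400 → slack +0.080/-0.400; half-tol=0.240, Σhalf²=0.057600
  +B: nom +14.100 → Σnom=-6.300; wc +0.319/-0.319 → slack +0.399/-0.719; half-tol=0.319, Σhalf²=0.159361
  +C: nom +36.500 → Σnom=30.200; wc +0.187/-0.366 → slack +0.586/-1.085; half-tol=0.276, Σhalf²=0.235813
  +D: nom +29.000 → Σnom=59.200; wc +0.234/-0.420 → slack +0.820/-1.505; half-tol=0.327, Σhalf²=0.342742
  +E: nom +42.300 → Σnom=101.500; wc +0.260/-0.190 → slack +1.080/-1.695; half-tol=0.225, Σhalf²=0.393367
  +F: nom +12.600 → Σnom=114.100; wc +0.420/-0.420 → slack +1.500/-2.115; half-tol=0.420, Σhalf²=0.569767
Nominal = 114.100. Worst-case = [114.100 - 2.115, 114.100 + 1.500] = [111.985, 115.600]. RSS = √0.569767 = 0.755.

nominal=114.100 wc=[111.985,115.600] rss=0.755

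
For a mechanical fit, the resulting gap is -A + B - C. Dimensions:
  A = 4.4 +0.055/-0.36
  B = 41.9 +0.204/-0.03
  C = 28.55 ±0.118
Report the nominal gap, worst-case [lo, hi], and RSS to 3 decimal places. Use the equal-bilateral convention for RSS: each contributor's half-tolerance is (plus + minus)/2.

nominal=8.950 wc=[8.747,9.632] rss=0.266

Stack each dimension's contribution:
  -A: nom -4.400 → Σnom=-4.400; wc +0.360/-0.055 → slack +0.360/-0.055; half-tol=0.207, Σhalf²=0.043056
  +B: nom +41.900 → Σnom=37.500; wc +0.204/-0.030 → slack +0.564/-0.085; half-tol=0.117, Σhalf²=0.056745
  -C: nom -28.550 → Σnom=8.950; wc +0.118/-0.118 → slack +0.682/-0.203; half-tol=0.118, Σhalf²=0.070669
Nominal = 8.950. Worst-case = [8.950 - 0.203, 8.950 + 0.682] = [8.747, 9.632]. RSS = √0.070669 = 0.266.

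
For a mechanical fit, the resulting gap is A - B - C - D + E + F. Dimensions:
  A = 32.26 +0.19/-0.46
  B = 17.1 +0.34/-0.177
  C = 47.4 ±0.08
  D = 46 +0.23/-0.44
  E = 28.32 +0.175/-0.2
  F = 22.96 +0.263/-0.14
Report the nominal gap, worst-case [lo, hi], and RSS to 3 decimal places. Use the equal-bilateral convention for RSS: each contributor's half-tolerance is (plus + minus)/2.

Stack each dimension's contribution:
  +A: nom +32.260 → Σnom=32.260; wc +0.190/-0.460 → slack +0.190/-0.460; half-tol=0.325, Σhalf²=0.105625
  -B: nom -17.100 → Σnom=15.160; wc +0.177/-0.340 → slack +0.367/-0.800; half-tol=0.259, Σhalf²=0.172447
  -C: nom -47.400 → Σnom=-32.240; wc +0.080/-0.080 → slack +0.447/-0.880; half-tol=0.080, Σhalf²=0.178847
  -D: nom -46.000 → Σnom=-78.240; wc +0.440/-0.230 → slack +0.887/-1.110; half-tol=0.335, Σhalf²=0.291072
  +E: nom +28.320 → Σnom=-49.920; wc +0.175/-0.200 → slack +1.062/-1.310; half-tol=0.188, Σhalf²=0.326229
  +F: nom +22.960 → Σnom=-26.960; wc +0.263/-0.140 → slack +1.325/-1.450; half-tol=0.202, Σhalf²=0.366831
Nominal = -26.960. Worst-case = [-26.960 - 1.450, -26.960 + 1.325] = [-28.410, -25.635]. RSS = √0.366831 = 0.606.

nominal=-26.960 wc=[-28.410,-25.635] rss=0.606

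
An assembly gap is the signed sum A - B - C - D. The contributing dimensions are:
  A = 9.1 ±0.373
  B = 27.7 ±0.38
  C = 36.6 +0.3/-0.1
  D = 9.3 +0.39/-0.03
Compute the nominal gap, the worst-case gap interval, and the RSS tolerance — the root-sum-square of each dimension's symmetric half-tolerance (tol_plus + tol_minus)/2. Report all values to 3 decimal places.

nominal=-64.500 wc=[-65.943,-63.617] rss=0.606

Stack each dimension's contribution:
  +A: nom +9.100 → Σnom=9.100; wc +0.373/-0.373 → slack +0.373/-0.373; half-tol=0.373, Σhalf²=0.139129
  -B: nom -27.700 → Σnom=-18.600; wc +0.380/-0.380 → slack +0.753/-0.753; half-tol=0.380, Σhalf²=0.283529
  -C: nom -36.600 → Σnom=-55.200; wc +0.100/-0.300 → slack +0.853/-1.053; half-tol=0.200, Σhalf²=0.323529
  -D: nom -9.300 → Σnom=-64.500; wc +0.030/-0.390 → slack +0.883/-1.443; half-tol=0.210, Σhalf²=0.367629
Nominal = -64.500. Worst-case = [-64.500 - 1.443, -64.500 + 0.883] = [-65.943, -63.617]. RSS = √0.367629 = 0.606.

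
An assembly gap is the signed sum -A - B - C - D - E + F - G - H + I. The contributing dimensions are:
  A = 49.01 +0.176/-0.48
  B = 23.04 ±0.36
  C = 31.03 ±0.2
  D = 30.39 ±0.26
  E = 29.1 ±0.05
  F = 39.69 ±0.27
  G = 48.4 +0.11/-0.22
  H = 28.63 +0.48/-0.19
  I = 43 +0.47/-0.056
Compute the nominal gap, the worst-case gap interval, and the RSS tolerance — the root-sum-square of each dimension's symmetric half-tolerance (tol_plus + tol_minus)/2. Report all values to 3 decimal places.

nominal=-156.910 wc=[-158.872,-154.410] rss=0.793

Stack each dimension's contribution:
  -A: nom -49.010 → Σnom=-49.010; wc +0.480/-0.176 → slack +0.480/-0.176; half-tol=0.328, Σhalf²=0.107584
  -B: nom -23.040 → Σnom=-72.050; wc +0.360/-0.360 → slack +0.840/-0.536; half-tol=0.360, Σhalf²=0.237184
  -C: nom -31.030 → Σnom=-103.080; wc +0.200/-0.200 → slack +1.040/-0.736; half-tol=0.200, Σhalf²=0.277184
  -D: nom -30.390 → Σnom=-133.470; wc +0.260/-0.260 → slack +1.300/-0.996; half-tol=0.260, Σhalf²=0.344784
  -E: nom -29.100 → Σnom=-162.570; wc +0.050/-0.050 → slack +1.350/-1.046; half-tol=0.050, Σhalf²=0.347284
  +F: nom +39.690 → Σnom=-122.880; wc +0.270/-0.270 → slack +1.620/-1.316; half-tol=0.270, Σhalf²=0.420184
  -G: nom -48.400 → Σnom=-171.280; wc +0.220/-0.110 → slack +1.840/-1.426; half-tol=0.165, Σhalf²=0.447409
  -H: nom -28.630 → Σnom=-199.910; wc +0.190/-0.480 → slack +2.030/-1.906; half-tol=0.335, Σhalf²=0.559634
  +I: nom +43.000 → Σnom=-156.910; wc +0.470/-0.056 → slack +2.500/-1.962; half-tol=0.263, Σhalf²=0.628803
Nominal = -156.910. Worst-case = [-156.910 - 1.962, -156.910 + 2.500] = [-158.872, -154.410]. RSS = √0.628803 = 0.793.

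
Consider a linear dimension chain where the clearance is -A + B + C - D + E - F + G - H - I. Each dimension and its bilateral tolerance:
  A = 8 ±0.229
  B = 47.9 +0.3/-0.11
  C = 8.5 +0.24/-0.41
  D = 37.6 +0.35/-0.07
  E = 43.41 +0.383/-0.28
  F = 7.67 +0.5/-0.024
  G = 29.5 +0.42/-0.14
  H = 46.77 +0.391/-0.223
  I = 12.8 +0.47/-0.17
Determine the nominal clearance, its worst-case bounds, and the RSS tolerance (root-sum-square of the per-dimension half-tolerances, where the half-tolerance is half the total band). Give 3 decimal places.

Stack each dimension's contribution:
  -A: nom -8.000 → Σnom=-8.000; wc +0.229/-0.229 → slack +0.229/-0.229; half-tol=0.229, Σhalf²=0.052441
  +B: nom +47.900 → Σnom=39.900; wc +0.300/-0.110 → slack +0.529/-0.339; half-tol=0.205, Σhalf²=0.094466
  +C: nom +8.500 → Σnom=48.400; wc +0.240/-0.410 → slack +0.769/-0.749; half-tol=0.325, Σhalf²=0.200091
  -D: nom -37.600 → Σnom=10.800; wc +0.070/-0.350 → slack +0.839/-1.099; half-tol=0.210, Σhalf²=0.244191
  +E: nom +43.410 → Σnom=54.210; wc +0.383/-0.280 → slack +1.222/-1.379; half-tol=0.332, Σhalf²=0.354083
  -F: nom -7.670 → Σnom=46.540; wc +0.024/-0.500 → slack +1.246/-1.879; half-tol=0.262, Σhalf²=0.422727
  +G: nom +29.500 → Σnom=76.040; wc +0.420/-0.140 → slack +1.666/-2.019; half-tol=0.280, Σhalf²=0.501127
  -H: nom -46.770 → Σnom=29.270; wc +0.223/-0.391 → slack +1.889/-2.410; half-tol=0.307, Σhalf²=0.595376
  -I: nom -12.800 → Σnom=16.470; wc +0.170/-0.470 → slack +2.059/-2.880; half-tol=0.320, Σhalf²=0.697776
Nominal = 16.470. Worst-case = [16.470 - 2.880, 16.470 + 2.059] = [13.590, 18.529]. RSS = √0.697776 = 0.835.

nominal=16.470 wc=[13.590,18.529] rss=0.835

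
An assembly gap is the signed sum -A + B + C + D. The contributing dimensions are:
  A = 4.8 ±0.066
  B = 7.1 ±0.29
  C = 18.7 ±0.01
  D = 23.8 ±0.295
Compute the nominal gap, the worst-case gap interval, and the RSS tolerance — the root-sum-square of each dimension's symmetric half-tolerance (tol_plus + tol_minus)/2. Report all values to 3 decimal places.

nominal=44.800 wc=[44.139,45.461] rss=0.419

Stack each dimension's contribution:
  -A: nom -4.800 → Σnom=-4.800; wc +0.066/-0.066 → slack +0.066/-0.066; half-tol=0.066, Σhalf²=0.004356
  +B: nom +7.100 → Σnom=2.300; wc +0.290/-0.290 → slack +0.356/-0.356; half-tol=0.290, Σhalf²=0.088456
  +C: nom +18.700 → Σnom=21.000; wc +0.010/-0.010 → slack +0.366/-0.366; half-tol=0.010, Σhalf²=0.088556
  +D: nom +23.800 → Σnom=44.800; wc +0.295/-0.295 → slack +0.661/-0.661; half-tol=0.295, Σhalf²=0.175581
Nominal = 44.800. Worst-case = [44.800 - 0.661, 44.800 + 0.661] = [44.139, 45.461]. RSS = √0.175581 = 0.419.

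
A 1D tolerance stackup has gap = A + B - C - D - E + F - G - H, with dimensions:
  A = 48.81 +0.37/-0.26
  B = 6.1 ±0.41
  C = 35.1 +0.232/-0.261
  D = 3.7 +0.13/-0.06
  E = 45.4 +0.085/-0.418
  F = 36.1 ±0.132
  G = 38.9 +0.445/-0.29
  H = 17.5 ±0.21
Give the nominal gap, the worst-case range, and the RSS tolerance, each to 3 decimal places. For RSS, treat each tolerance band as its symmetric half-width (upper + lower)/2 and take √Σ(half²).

nominal=-49.590 wc=[-51.494,-47.439] rss=0.773

Stack each dimension's contribution:
  +A: nom +48.810 → Σnom=48.810; wc +0.370/-0.260 → slack +0.370/-0.260; half-tol=0.315, Σhalf²=0.099225
  +B: nom +6.100 → Σnom=54.910; wc +0.410/-0.410 → slack +0.780/-0.670; half-tol=0.410, Σhalf²=0.267325
  -C: nom -35.100 → Σnom=19.810; wc +0.261/-0.232 → slack +1.041/-0.902; half-tol=0.246, Σhalf²=0.328087
  -D: nom -3.700 → Σnom=16.110; wc +0.060/-0.130 → slack +1.101/-1.032; half-tol=0.095, Σhalf²=0.337112
  -E: nom -45.400 → Σnom=-29.290; wc +0.418/-0.085 → slack +1.519/-1.117; half-tol=0.252, Σhalf²=0.400365
  +F: nom +36.100 → Σnom=6.810; wc +0.132/-0.132 → slack +1.651/-1.249; half-tol=0.132, Σhalf²=0.417789
  -G: nom -38.900 → Σnom=-32.090; wc +0.290/-0.445 → slack +1.941/-1.694; half-tol=0.367, Σhalf²=0.552845
  -H: nom -17.500 → Σnom=-49.590; wc +0.210/-0.210 → slack +2.151/-1.904; half-tol=0.210, Σhalf²=0.596945
Nominal = -49.590. Worst-case = [-49.590 - 1.904, -49.590 + 2.151] = [-51.494, -47.439]. RSS = √0.596945 = 0.773.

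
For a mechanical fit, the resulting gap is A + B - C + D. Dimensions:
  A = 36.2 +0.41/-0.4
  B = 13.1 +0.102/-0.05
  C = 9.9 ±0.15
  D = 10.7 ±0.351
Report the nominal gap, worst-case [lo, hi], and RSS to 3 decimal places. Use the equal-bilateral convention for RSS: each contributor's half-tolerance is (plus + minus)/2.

Stack each dimension's contribution:
  +A: nom +36.200 → Σnom=36.200; wc +0.410/-0.400 → slack +0.410/-0.400; half-tol=0.405, Σhalf²=0.164025
  +B: nom +13.100 → Σnom=49.300; wc +0.102/-0.050 → slack +0.512/-0.450; half-tol=0.076, Σhalf²=0.169801
  -C: nom -9.900 → Σnom=39.400; wc +0.150/-0.150 → slack +0.662/-0.600; half-tol=0.150, Σhalf²=0.192301
  +D: nom +10.700 → Σnom=50.100; wc +0.351/-0.351 → slack +1.013/-0.951; half-tol=0.351, Σhalf²=0.315502
Nominal = 50.100. Worst-case = [50.100 - 0.951, 50.100 + 1.013] = [49.149, 51.113]. RSS = √0.315502 = 0.562.

nominal=50.100 wc=[49.149,51.113] rss=0.562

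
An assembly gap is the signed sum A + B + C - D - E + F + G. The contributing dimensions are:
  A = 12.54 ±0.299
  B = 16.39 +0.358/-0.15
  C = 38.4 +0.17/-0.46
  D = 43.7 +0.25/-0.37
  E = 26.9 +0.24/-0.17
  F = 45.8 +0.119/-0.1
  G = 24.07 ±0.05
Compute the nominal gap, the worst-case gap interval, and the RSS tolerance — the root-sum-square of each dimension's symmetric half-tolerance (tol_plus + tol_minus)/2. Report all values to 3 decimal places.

nominal=66.600 wc=[65.051,68.136] rss=0.637

Stack each dimension's contribution:
  +A: nom +12.540 → Σnom=12.540; wc +0.299/-0.299 → slack +0.299/-0.299; half-tol=0.299, Σhalf²=0.089401
  +B: nom +16.390 → Σnom=28.930; wc +0.358/-0.150 → slack +0.657/-0.449; half-tol=0.254, Σhalf²=0.153917
  +C: nom +38.400 → Σnom=67.330; wc +0.170/-0.460 → slack +0.827/-0.909; half-tol=0.315, Σhalf²=0.253142
  -D: nom -43.700 → Σnom=23.630; wc +0.370/-0.250 → slack +1.197/-1.159; half-tol=0.310, Σhalf²=0.349242
  -E: nom -26.900 → Σnom=-3.270; wc +0.170/-0.240 → slack +1.367/-1.399; half-tol=0.205, Σhalf²=0.391267
  +F: nom +45.800 → Σnom=42.530; wc +0.119/-0.100 → slack +1.486/-1.499; half-tol=0.110, Σhalf²=0.403257
  +G: nom +24.070 → Σnom=66.600; wc +0.050/-0.050 → slack +1.536/-1.549; half-tol=0.050, Σhalf²=0.405757
Nominal = 66.600. Worst-case = [66.600 - 1.549, 66.600 + 1.536] = [65.051, 68.136]. RSS = √0.405757 = 0.637.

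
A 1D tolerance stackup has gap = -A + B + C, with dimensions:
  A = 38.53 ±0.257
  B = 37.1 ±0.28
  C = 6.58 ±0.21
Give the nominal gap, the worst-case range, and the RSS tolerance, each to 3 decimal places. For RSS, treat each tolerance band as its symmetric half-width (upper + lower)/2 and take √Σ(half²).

Stack each dimension's contribution:
  -A: nom -38.530 → Σnom=-38.530; wc +0.257/-0.257 → slack +0.257/-0.257; half-tol=0.257, Σhalf²=0.066049
  +B: nom +37.100 → Σnom=-1.430; wc +0.280/-0.280 → slack +0.537/-0.537; half-tol=0.280, Σhalf²=0.144449
  +C: nom +6.580 → Σnom=5.150; wc +0.210/-0.210 → slack +0.747/-0.747; half-tol=0.210, Σhalf²=0.188549
Nominal = 5.150. Worst-case = [5.150 - 0.747, 5.150 + 0.747] = [4.403, 5.897]. RSS = √0.188549 = 0.434.

nominal=5.150 wc=[4.403,5.897] rss=0.434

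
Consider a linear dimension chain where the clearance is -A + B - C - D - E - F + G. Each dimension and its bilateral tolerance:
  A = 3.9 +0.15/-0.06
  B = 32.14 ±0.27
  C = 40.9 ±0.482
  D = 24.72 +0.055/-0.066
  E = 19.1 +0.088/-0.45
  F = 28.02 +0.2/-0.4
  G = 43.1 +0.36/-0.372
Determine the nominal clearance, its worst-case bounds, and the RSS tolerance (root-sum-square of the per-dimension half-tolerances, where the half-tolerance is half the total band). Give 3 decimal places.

Stack each dimension's contribution:
  -A: nom -3.900 → Σnom=-3.900; wc +0.060/-0.150 → slack +0.060/-0.150; half-tol=0.105, Σhalf²=0.011025
  +B: nom +32.140 → Σnom=28.240; wc +0.270/-0.270 → slack +0.330/-0.420; half-tol=0.270, Σhalf²=0.083925
  -C: nom -40.900 → Σnom=-12.660; wc +0.482/-0.482 → slack +0.812/-0.902; half-tol=0.482, Σhalf²=0.316249
  -D: nom -24.720 → Σnom=-37.380; wc +0.066/-0.055 → slack +0.878/-0.957; half-tol=0.060, Σhalf²=0.319909
  -E: nom -19.100 → Σnom=-56.480; wc +0.450/-0.088 → slack +1.328/-1.045; half-tol=0.269, Σhalf²=0.392270
  -F: nom -28.020 → Σnom=-84.500; wc +0.400/-0.200 → slack +1.728/-1.245; half-tol=0.300, Σhalf²=0.482270
  +G: nom +43.100 → Σnom=-41.400; wc +0.360/-0.372 → slack +2.088/-1.617; half-tol=0.366, Σhalf²=0.616226
Nominal = -41.400. Worst-case = [-41.400 - 1.617, -41.400 + 2.088] = [-43.017, -39.312]. RSS = √0.616226 = 0.785.

nominal=-41.400 wc=[-43.017,-39.312] rss=0.785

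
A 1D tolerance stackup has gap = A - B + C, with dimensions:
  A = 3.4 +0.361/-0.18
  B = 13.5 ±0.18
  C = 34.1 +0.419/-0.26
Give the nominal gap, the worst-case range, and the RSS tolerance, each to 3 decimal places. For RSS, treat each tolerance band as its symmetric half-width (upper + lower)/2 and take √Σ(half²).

Stack each dimension's contribution:
  +A: nom +3.400 → Σnom=3.400; wc +0.361/-0.180 → slack +0.361/-0.180; half-tol=0.270, Σhalf²=0.073170
  -B: nom -13.500 → Σnom=-10.100; wc +0.180/-0.180 → slack +0.541/-0.360; half-tol=0.180, Σhalf²=0.105570
  +C: nom +34.100 → Σnom=24.000; wc +0.419/-0.260 → slack +0.960/-0.620; half-tol=0.340, Σhalf²=0.220830
Nominal = 24.000. Worst-case = [24.000 - 0.620, 24.000 + 0.960] = [23.380, 24.960]. RSS = √0.220830 = 0.470.

nominal=24.000 wc=[23.380,24.960] rss=0.470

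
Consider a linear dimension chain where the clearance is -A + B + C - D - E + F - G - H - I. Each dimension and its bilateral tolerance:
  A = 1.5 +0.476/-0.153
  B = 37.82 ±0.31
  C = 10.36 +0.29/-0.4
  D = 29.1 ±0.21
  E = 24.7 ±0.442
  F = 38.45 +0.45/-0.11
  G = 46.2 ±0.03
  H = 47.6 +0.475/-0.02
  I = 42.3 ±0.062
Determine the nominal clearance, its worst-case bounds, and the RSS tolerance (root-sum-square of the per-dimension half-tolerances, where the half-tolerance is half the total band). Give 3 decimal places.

nominal=-104.770 wc=[-107.285,-102.803] rss=0.835

Stack each dimension's contribution:
  -A: nom -1.500 → Σnom=-1.500; wc +0.153/-0.476 → slack +0.153/-0.476; half-tol=0.315, Σhalf²=0.098910
  +B: nom +37.820 → Σnom=36.320; wc +0.310/-0.310 → slack +0.463/-0.786; half-tol=0.310, Σhalf²=0.195010
  +C: nom +10.360 → Σnom=46.680; wc +0.290/-0.400 → slack +0.753/-1.186; half-tol=0.345, Σhalf²=0.314035
  -D: nom -29.100 → Σnom=17.580; wc +0.210/-0.210 → slack +0.963/-1.396; half-tol=0.210, Σhalf²=0.358135
  -E: nom -24.700 → Σnom=-7.120; wc +0.442/-0.442 → slack +1.405/-1.838; half-tol=0.442, Σhalf²=0.553499
  +F: nom +38.450 → Σnom=31.330; wc +0.450/-0.110 → slack +1.855/-1.948; half-tol=0.280, Σhalf²=0.631899
  -G: nom -46.200 → Σnom=-14.870; wc +0.030/-0.030 → slack +1.885/-1.978; half-tol=0.030, Σhalf²=0.632799
  -H: nom -47.600 → Σnom=-62.470; wc +0.020/-0.475 → slack +1.905/-2.453; half-tol=0.247, Σhalf²=0.694056
  -I: nom -42.300 → Σnom=-104.770; wc +0.062/-0.062 → slack +1.967/-2.515; half-tol=0.062, Σhalf²=0.697900
Nominal = -104.770. Worst-case = [-104.770 - 2.515, -104.770 + 1.967] = [-107.285, -102.803]. RSS = √0.697900 = 0.835.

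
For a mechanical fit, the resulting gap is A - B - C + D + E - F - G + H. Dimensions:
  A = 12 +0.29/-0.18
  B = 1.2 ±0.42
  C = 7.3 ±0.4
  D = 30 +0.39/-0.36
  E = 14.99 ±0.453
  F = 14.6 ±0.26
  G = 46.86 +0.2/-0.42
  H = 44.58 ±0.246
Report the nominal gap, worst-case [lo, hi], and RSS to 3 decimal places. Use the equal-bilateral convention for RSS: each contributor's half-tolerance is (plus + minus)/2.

Stack each dimension's contribution:
  +A: nom +12.000 → Σnom=12.000; wc +0.290/-0.180 → slack +0.290/-0.180; half-tol=0.235, Σhalf²=0.055225
  -B: nom -1.200 → Σnom=10.800; wc +0.420/-0.420 → slack +0.710/-0.600; half-tol=0.420, Σhalf²=0.231625
  -C: nom -7.300 → Σnom=3.500; wc +0.400/-0.400 → slack +1.110/-1.000; half-tol=0.400, Σhalf²=0.391625
  +D: nom +30.000 → Σnom=33.500; wc +0.390/-0.360 → slack +1.500/-1.360; half-tol=0.375, Σhalf²=0.532250
  +E: nom +14.990 → Σnom=48.490; wc +0.453/-0.453 → slack +1.953/-1.813; half-tol=0.453, Σhalf²=0.737459
  -F: nom -14.600 → Σnom=33.890; wc +0.260/-0.260 → slack +2.213/-2.073; half-tol=0.260, Σhalf²=0.805059
  -G: nom -46.860 → Σnom=-12.970; wc +0.420/-0.200 → slack +2.633/-2.273; half-tol=0.310, Σhalf²=0.901159
  +H: nom +44.580 → Σnom=31.610; wc +0.246/-0.246 → slack +2.879/-2.519; half-tol=0.246, Σhalf²=0.961675
Nominal = 31.610. Worst-case = [31.610 - 2.519, 31.610 + 2.879] = [29.091, 34.489]. RSS = √0.961675 = 0.981.

nominal=31.610 wc=[29.091,34.489] rss=0.981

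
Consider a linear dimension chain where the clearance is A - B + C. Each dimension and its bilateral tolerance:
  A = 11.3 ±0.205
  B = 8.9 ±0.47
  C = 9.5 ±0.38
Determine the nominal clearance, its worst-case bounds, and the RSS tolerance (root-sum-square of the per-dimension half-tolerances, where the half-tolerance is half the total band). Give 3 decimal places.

nominal=11.900 wc=[10.845,12.955] rss=0.638

Stack each dimension's contribution:
  +A: nom +11.300 → Σnom=11.300; wc +0.205/-0.205 → slack +0.205/-0.205; half-tol=0.205, Σhalf²=0.042025
  -B: nom -8.900 → Σnom=2.400; wc +0.470/-0.470 → slack +0.675/-0.675; half-tol=0.470, Σhalf²=0.262925
  +C: nom +9.500 → Σnom=11.900; wc +0.380/-0.380 → slack +1.055/-1.055; half-tol=0.380, Σhalf²=0.407325
Nominal = 11.900. Worst-case = [11.900 - 1.055, 11.900 + 1.055] = [10.845, 12.955]. RSS = √0.407325 = 0.638.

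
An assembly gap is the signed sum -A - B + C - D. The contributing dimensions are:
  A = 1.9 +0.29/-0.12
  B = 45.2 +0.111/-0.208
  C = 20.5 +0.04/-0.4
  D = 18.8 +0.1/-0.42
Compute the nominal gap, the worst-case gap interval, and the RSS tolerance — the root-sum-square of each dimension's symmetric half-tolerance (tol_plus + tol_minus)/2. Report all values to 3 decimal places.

Stack each dimension's contribution:
  -A: nom -1.900 → Σnom=-1.900; wc +0.120/-0.290 → slack +0.120/-0.290; half-tol=0.205, Σhalf²=0.042025
  -B: nom -45.200 → Σnom=-47.100; wc +0.208/-0.111 → slack +0.328/-0.401; half-tol=0.160, Σhalf²=0.067465
  +C: nom +20.500 → Σnom=-26.600; wc +0.040/-0.400 → slack +0.368/-0.801; half-tol=0.220, Σhalf²=0.115865
  -D: nom -18.800 → Σnom=-45.400; wc +0.420/-0.100 → slack +0.788/-0.901; half-tol=0.260, Σhalf²=0.183465
Nominal = -45.400. Worst-case = [-45.400 - 0.901, -45.400 + 0.788] = [-46.301, -44.612]. RSS = √0.183465 = 0.428.

nominal=-45.400 wc=[-46.301,-44.612] rss=0.428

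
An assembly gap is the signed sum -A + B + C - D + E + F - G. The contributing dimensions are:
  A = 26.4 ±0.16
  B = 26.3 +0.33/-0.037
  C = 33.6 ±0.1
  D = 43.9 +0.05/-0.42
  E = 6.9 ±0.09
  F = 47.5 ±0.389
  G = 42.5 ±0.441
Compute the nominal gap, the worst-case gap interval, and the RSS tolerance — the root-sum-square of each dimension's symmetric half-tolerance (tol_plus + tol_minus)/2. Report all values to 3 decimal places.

Stack each dimension's contribution:
  -A: nom -26.400 → Σnom=-26.400; wc +0.160/-0.160 → slack +0.160/-0.160; half-tol=0.160, Σhalf²=0.025600
  +B: nom +26.300 → Σnom=-0.100; wc +0.330/-0.037 → slack +0.490/-0.197; half-tol=0.183, Σhalf²=0.059272
  +C: nom +33.600 → Σnom=33.500; wc +0.100/-0.100 → slack +0.590/-0.297; half-tol=0.100, Σhalf²=0.069272
  -D: nom -43.900 → Σnom=-10.400; wc +0.420/-0.050 → slack +1.010/-0.347; half-tol=0.235, Σhalf²=0.124497
  +E: nom +6.900 → Σnom=-3.500; wc +0.090/-0.090 → slack +1.100/-0.437; half-tol=0.090, Σhalf²=0.132597
  +F: nom +47.500 → Σnom=44.000; wc +0.389/-0.389 → slack +1.489/-0.826; half-tol=0.389, Σhalf²=0.283918
  -G: nom -42.500 → Σnom=1.500; wc +0.441/-0.441 → slack +1.930/-1.267; half-tol=0.441, Σhalf²=0.478399
Nominal = 1.500. Worst-case = [1.500 - 1.267, 1.500 + 1.930] = [0.233, 3.430]. RSS = √0.478399 = 0.692.

nominal=1.500 wc=[0.233,3.430] rss=0.692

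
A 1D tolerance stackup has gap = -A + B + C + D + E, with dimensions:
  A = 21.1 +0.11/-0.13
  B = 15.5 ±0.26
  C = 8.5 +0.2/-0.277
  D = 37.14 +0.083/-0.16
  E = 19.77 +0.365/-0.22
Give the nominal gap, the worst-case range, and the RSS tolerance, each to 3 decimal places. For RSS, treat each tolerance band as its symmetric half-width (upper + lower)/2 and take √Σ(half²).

nominal=59.810 wc=[58.783,60.848] rss=0.489

Stack each dimension's contribution:
  -A: nom -21.100 → Σnom=-21.100; wc +0.130/-0.110 → slack +0.130/-0.110; half-tol=0.120, Σhalf²=0.014400
  +B: nom +15.500 → Σnom=-5.600; wc +0.260/-0.260 → slack +0.390/-0.370; half-tol=0.260, Σhalf²=0.082000
  +C: nom +8.500 → Σnom=2.900; wc +0.200/-0.277 → slack +0.590/-0.647; half-tol=0.239, Σhalf²=0.138882
  +D: nom +37.140 → Σnom=40.040; wc +0.083/-0.160 → slack +0.673/-0.807; half-tol=0.121, Σhalf²=0.153645
  +E: nom +19.770 → Σnom=59.810; wc +0.365/-0.220 → slack +1.038/-1.027; half-tol=0.292, Σhalf²=0.239201
Nominal = 59.810. Worst-case = [59.810 - 1.027, 59.810 + 1.038] = [58.783, 60.848]. RSS = √0.239201 = 0.489.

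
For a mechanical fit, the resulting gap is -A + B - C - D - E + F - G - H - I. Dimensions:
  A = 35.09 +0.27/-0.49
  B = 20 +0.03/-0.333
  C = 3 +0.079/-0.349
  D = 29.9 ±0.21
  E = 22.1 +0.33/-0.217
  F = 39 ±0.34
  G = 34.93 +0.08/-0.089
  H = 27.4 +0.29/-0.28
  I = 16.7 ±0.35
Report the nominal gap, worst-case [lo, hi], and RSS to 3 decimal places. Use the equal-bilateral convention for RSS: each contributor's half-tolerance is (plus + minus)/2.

Stack each dimension's contribution:
  -A: nom -35.090 → Σnom=-35.090; wc +0.490/-0.270 → slack +0.490/-0.270; half-tol=0.380, Σhalf²=0.144400
  +B: nom +20.000 → Σnom=-15.090; wc +0.030/-0.333 → slack +0.520/-0.603; half-tol=0.181, Σhalf²=0.177342
  -C: nom -3.000 → Σnom=-18.090; wc +0.349/-0.079 → slack +0.869/-0.682; half-tol=0.214, Σhalf²=0.223138
  -D: nom -29.900 → Σnom=-47.990; wc +0.210/-0.210 → slack +1.079/-0.892; half-tol=0.210, Σhalf²=0.267238
  -E: nom -22.100 → Σnom=-70.090; wc +0.217/-0.330 → slack +1.296/-1.222; half-tol=0.274, Σhalf²=0.342041
  +F: nom +39.000 → Σnom=-31.090; wc +0.340/-0.340 → slack +1.636/-1.562; half-tol=0.340, Σhalf²=0.457641
  -G: nom -34.930 → Σnom=-66.020; wc +0.089/-0.080 → slack +1.725/-1.642; half-tol=0.084, Σhalf²=0.464781
  -H: nom -27.400 → Σnom=-93.420; wc +0.280/-0.290 → slack +2.005/-1.932; half-tol=0.285, Σhalf²=0.546006
  -I: nom -16.700 → Σnom=-110.120; wc +0.350/-0.350 → slack +2.355/-2.282; half-tol=0.350, Σhalf²=0.668506
Nominal = -110.120. Worst-case = [-110.120 - 2.282, -110.120 + 2.355] = [-112.402, -107.765]. RSS = √0.668506 = 0.818.

nominal=-110.120 wc=[-112.402,-107.765] rss=0.818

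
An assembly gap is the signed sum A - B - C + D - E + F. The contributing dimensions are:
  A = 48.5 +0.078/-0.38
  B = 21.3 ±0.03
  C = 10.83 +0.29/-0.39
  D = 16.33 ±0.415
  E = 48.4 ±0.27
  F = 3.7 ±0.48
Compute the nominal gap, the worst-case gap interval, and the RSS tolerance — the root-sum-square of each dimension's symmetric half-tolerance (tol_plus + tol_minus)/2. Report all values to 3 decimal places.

nominal=-12.000 wc=[-13.865,-10.337] rss=0.803

Stack each dimension's contribution:
  +A: nom +48.500 → Σnom=48.500; wc +0.078/-0.380 → slack +0.078/-0.380; half-tol=0.229, Σhalf²=0.052441
  -B: nom -21.300 → Σnom=27.200; wc +0.030/-0.030 → slack +0.108/-0.410; half-tol=0.030, Σhalf²=0.053341
  -C: nom -10.830 → Σnom=16.370; wc +0.390/-0.290 → slack +0.498/-0.700; half-tol=0.340, Σhalf²=0.168941
  +D: nom +16.330 → Σnom=32.700; wc +0.415/-0.415 → slack +0.913/-1.115; half-tol=0.415, Σhalf²=0.341166
  -E: nom -48.400 → Σnom=-15.700; wc +0.270/-0.270 → slack +1.183/-1.385; half-tol=0.270, Σhalf²=0.414066
  +F: nom +3.700 → Σnom=-12.000; wc +0.480/-0.480 → slack +1.663/-1.865; half-tol=0.480, Σhalf²=0.644466
Nominal = -12.000. Worst-case = [-12.000 - 1.865, -12.000 + 1.663] = [-13.865, -10.337]. RSS = √0.644466 = 0.803.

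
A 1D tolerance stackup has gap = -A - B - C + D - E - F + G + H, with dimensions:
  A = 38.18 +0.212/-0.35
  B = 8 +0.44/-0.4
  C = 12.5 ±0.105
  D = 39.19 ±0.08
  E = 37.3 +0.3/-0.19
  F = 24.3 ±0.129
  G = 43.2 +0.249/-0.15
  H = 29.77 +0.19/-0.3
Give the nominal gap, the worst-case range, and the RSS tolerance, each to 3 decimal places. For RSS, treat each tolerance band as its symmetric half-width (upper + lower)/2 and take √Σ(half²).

nominal=-8.120 wc=[-9.836,-6.427] rss=0.670

Stack each dimension's contribution:
  -A: nom -38.180 → Σnom=-38.180; wc +0.350/-0.212 → slack +0.350/-0.212; half-tol=0.281, Σhalf²=0.078961
  -B: nom -8.000 → Σnom=-46.180; wc +0.400/-0.440 → slack +0.750/-0.652; half-tol=0.420, Σhalf²=0.255361
  -C: nom -12.500 → Σnom=-58.680; wc +0.105/-0.105 → slack +0.855/-0.757; half-tol=0.105, Σhalf²=0.266386
  +D: nom +39.190 → Σnom=-19.490; wc +0.080/-0.080 → slack +0.935/-0.837; half-tol=0.080, Σhalf²=0.272786
  -E: nom -37.300 → Σnom=-56.790; wc +0.190/-0.300 → slack +1.125/-1.137; half-tol=0.245, Σhalf²=0.332811
  -F: nom -24.300 → Σnom=-81.090; wc +0.129/-0.129 → slack +1.254/-1.266; half-tol=0.129, Σhalf²=0.349452
  +G: nom +43.200 → Σnom=-37.890; wc +0.249/-0.150 → slack +1.503/-1.416; half-tol=0.200, Σhalf²=0.389252
  +H: nom +29.770 → Σnom=-8.120; wc +0.190/-0.300 → slack +1.693/-1.716; half-tol=0.245, Σhalf²=0.449277
Nominal = -8.120. Worst-case = [-8.120 - 1.716, -8.120 + 1.693] = [-9.836, -6.427]. RSS = √0.449277 = 0.670.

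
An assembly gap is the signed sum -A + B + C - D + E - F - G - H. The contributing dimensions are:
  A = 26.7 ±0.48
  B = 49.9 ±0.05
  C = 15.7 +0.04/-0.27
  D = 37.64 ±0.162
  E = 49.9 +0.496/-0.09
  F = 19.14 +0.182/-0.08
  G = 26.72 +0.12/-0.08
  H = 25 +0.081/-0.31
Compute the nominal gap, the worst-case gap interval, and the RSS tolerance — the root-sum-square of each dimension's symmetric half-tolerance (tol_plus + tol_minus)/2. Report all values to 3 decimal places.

nominal=-19.700 wc=[-21.135,-18.002] rss=0.659

Stack each dimension's contribution:
  -A: nom -26.700 → Σnom=-26.700; wc +0.480/-0.480 → slack +0.480/-0.480; half-tol=0.480, Σhalf²=0.230400
  +B: nom +49.900 → Σnom=23.200; wc +0.050/-0.050 → slack +0.530/-0.530; half-tol=0.050, Σhalf²=0.232900
  +C: nom +15.700 → Σnom=38.900; wc +0.040/-0.270 → slack +0.570/-0.800; half-tol=0.155, Σhalf²=0.256925
  -D: nom -37.640 → Σnom=1.260; wc +0.162/-0.162 → slack +0.732/-0.962; half-tol=0.162, Σhalf²=0.283169
  +E: nom +49.900 → Σnom=51.160; wc +0.496/-0.090 → slack +1.228/-1.052; half-tol=0.293, Σhalf²=0.369018
  -F: nom -19.140 → Σnom=32.020; wc +0.080/-0.182 → slack +1.308/-1.234; half-tol=0.131, Σhalf²=0.386179
  -G: nom -26.720 → Σnom=5.300; wc +0.080/-0.120 → slack +1.388/-1.354; half-tol=0.100, Σhalf²=0.396179
  -H: nom -25.000 → Σnom=-19.700; wc +0.310/-0.081 → slack +1.698/-1.435; half-tol=0.196, Σhalf²=0.434399
Nominal = -19.700. Worst-case = [-19.700 - 1.435, -19.700 + 1.698] = [-21.135, -18.002]. RSS = √0.434399 = 0.659.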